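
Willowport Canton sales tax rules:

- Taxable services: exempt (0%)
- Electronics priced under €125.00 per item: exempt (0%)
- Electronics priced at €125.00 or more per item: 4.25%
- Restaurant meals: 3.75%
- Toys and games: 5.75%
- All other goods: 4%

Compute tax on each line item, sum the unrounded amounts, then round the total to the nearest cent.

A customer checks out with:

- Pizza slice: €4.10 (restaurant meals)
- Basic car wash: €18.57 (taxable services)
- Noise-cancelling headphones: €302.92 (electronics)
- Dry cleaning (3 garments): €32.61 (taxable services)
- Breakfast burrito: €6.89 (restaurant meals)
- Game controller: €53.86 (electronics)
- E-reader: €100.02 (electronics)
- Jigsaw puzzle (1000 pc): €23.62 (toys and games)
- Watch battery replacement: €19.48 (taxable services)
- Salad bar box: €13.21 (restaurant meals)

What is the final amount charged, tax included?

Pizza slice €4.10: restaurant meals → 3.75% → €0.15375
Basic car wash €18.57: taxable services → 0% → €0.00
Noise-cancelling headphones €302.92: electronics, €125.00 or more → 4.25% → €12.8741
Dry cleaning (3 garments) €32.61: taxable services → 0% → €0.00
Breakfast burrito €6.89: restaurant meals → 3.75% → €0.258375
Game controller €53.86: electronics, under €125.00 → 0% → €0.00
E-reader €100.02: electronics, under €125.00 → 0% → €0.00
Jigsaw puzzle (1000 pc) €23.62: toys and games → 5.75% → €1.35815
Watch battery replacement €19.48: taxable services → 0% → €0.00
Salad bar box €13.21: restaurant meals → 3.75% → €0.495375
Subtotal = €575.28; unrounded tax = €15.13975 → €15.14; total due = €590.42

€590.42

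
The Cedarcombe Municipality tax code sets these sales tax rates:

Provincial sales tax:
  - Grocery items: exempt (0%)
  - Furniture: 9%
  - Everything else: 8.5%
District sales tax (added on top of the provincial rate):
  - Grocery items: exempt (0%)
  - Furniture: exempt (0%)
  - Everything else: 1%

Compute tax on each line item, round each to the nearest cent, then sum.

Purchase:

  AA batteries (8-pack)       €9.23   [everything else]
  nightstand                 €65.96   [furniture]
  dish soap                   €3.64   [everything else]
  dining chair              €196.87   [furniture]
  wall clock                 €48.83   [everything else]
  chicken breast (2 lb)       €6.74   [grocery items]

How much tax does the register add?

€29.53

AA batteries (8-pack) €9.23: everything else → 8.5% + 1% district = 9.5% → €0.88
Nightstand €65.96: furniture → 9% + 0% district = 9% → €5.94
Dish soap €3.64: everything else → 8.5% + 1% district = 9.5% → €0.35
Dining chair €196.87: furniture → 9% + 0% district = 9% → €17.72
Wall clock €48.83: everything else → 8.5% + 1% district = 9.5% → €4.64
Chicken breast (2 lb) €6.74: grocery items → 0% + 0% district = 0% → €0.00
Total tax = €0.88 + €5.94 + €0.35 + €17.72 + €4.64 = €29.53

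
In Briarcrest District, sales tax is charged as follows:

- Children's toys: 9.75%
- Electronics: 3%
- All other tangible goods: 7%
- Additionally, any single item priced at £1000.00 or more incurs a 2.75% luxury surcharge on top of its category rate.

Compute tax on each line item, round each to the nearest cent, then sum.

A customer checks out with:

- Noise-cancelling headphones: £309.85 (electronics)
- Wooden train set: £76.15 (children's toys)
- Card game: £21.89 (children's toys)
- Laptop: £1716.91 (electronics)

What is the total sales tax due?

£117.57

Noise-cancelling headphones £309.85: electronics → 3% → £9.30
Wooden train set £76.15: children's toys → 9.75% → £7.42
Card game £21.89: children's toys → 9.75% → £2.13
Laptop £1716.91: electronics → 3% + 2.75% surcharge = 5.75% → £98.72
Total tax = £9.30 + £7.42 + £2.13 + £98.72 = £117.57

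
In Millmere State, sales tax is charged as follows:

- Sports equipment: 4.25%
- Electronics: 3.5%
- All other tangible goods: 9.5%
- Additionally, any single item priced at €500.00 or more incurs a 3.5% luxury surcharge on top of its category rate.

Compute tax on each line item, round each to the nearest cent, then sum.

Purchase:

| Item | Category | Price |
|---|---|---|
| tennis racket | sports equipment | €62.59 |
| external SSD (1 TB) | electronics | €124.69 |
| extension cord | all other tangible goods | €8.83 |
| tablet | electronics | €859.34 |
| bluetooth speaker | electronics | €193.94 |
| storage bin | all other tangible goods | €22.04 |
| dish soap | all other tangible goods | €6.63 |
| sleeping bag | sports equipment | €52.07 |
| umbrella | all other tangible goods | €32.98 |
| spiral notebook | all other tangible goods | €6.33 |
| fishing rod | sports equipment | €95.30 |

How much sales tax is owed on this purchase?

€87.51

Tennis racket €62.59: sports equipment → 4.25% → €2.66
External SSD (1 TB) €124.69: electronics → 3.5% → €4.36
Extension cord €8.83: all other tangible goods → 9.5% → €0.84
Tablet €859.34: electronics → 3.5% + 3.5% surcharge = 7% → €60.15
Bluetooth speaker €193.94: electronics → 3.5% → €6.79
Storage bin €22.04: all other tangible goods → 9.5% → €2.09
Dish soap €6.63: all other tangible goods → 9.5% → €0.63
Sleeping bag €52.07: sports equipment → 4.25% → €2.21
Umbrella €32.98: all other tangible goods → 9.5% → €3.13
Spiral notebook €6.33: all other tangible goods → 9.5% → €0.60
Fishing rod €95.30: sports equipment → 4.25% → €4.05
Total tax = €2.66 + €4.36 + €0.84 + €60.15 + €6.79 + €2.09 + €0.63 + €2.21 + €3.13 + €0.60 + €4.05 = €87.51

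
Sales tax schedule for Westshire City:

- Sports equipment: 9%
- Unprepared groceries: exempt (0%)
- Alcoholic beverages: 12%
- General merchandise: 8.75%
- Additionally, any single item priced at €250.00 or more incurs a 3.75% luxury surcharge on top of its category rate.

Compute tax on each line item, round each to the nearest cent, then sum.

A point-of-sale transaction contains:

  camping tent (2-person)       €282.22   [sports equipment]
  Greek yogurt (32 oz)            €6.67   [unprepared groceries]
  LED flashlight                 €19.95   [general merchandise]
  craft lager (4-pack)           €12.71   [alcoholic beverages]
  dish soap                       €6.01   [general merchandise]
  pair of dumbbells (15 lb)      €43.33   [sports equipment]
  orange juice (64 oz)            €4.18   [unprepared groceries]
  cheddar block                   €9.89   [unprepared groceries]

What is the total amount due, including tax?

Camping tent (2-person) €282.22: sports equipment → 9% + 3.75% surcharge = 12.75% → €35.98
Greek yogurt (32 oz) €6.67: unprepared groceries → 0% → €0.00
LED flashlight €19.95: general merchandise → 8.75% → €1.75
Craft lager (4-pack) €12.71: alcoholic beverages → 12% → €1.53
Dish soap €6.01: general merchandise → 8.75% → €0.53
Pair of dumbbells (15 lb) €43.33: sports equipment → 9% → €3.90
Orange juice (64 oz) €4.18: unprepared groceries → 0% → €0.00
Cheddar block €9.89: unprepared groceries → 0% → €0.00
Subtotal = €384.96; tax = €43.69; total due = €428.65

€428.65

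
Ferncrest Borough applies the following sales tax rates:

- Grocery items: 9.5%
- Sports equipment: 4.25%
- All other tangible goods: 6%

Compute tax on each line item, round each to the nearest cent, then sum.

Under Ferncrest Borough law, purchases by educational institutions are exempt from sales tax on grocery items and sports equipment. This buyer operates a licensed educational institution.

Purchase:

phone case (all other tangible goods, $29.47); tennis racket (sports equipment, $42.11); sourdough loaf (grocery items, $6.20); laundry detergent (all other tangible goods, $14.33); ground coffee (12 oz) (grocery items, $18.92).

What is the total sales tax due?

$2.63

Phone case $29.47: all other tangible goods → 6% → $1.77
Tennis racket $42.11: sports equipment, buyer-exempt → 0% → $0.00
Sourdough loaf $6.20: grocery items, buyer-exempt → 0% → $0.00
Laundry detergent $14.33: all other tangible goods → 6% → $0.86
Ground coffee (12 oz) $18.92: grocery items, buyer-exempt → 0% → $0.00
Total tax = $1.77 + $0.86 = $2.63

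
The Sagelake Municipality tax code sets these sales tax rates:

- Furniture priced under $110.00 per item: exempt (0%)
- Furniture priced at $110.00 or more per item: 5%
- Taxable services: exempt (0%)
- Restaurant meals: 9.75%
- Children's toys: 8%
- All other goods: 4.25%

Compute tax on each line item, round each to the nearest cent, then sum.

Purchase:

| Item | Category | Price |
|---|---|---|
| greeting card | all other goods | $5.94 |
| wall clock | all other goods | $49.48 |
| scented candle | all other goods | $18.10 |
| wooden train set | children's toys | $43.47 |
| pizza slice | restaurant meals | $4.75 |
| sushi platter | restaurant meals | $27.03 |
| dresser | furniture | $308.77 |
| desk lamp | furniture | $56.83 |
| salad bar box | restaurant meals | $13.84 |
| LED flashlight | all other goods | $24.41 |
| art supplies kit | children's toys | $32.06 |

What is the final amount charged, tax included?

Greeting card $5.94: all other goods → 4.25% → $0.25
Wall clock $49.48: all other goods → 4.25% → $2.10
Scented candle $18.10: all other goods → 4.25% → $0.77
Wooden train set $43.47: children's toys → 8% → $3.48
Pizza slice $4.75: restaurant meals → 9.75% → $0.46
Sushi platter $27.03: restaurant meals → 9.75% → $2.64
Dresser $308.77: furniture, $110.00 or more → 5% → $15.44
Desk lamp $56.83: furniture, under $110.00 → 0% → $0.00
Salad bar box $13.84: restaurant meals → 9.75% → $1.35
LED flashlight $24.41: all other goods → 4.25% → $1.04
Art supplies kit $32.06: children's toys → 8% → $2.56
Subtotal = $584.68; tax = $30.09; total due = $614.77

$614.77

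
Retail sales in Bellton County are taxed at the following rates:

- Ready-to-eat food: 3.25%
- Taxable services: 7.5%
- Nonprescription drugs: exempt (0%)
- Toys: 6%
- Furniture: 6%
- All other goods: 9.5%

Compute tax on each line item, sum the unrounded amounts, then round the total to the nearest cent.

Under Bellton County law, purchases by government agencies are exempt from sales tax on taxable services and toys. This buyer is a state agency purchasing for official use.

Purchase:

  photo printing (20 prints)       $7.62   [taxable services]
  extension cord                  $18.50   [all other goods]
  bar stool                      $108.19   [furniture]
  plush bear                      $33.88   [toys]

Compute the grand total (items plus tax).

Photo printing (20 prints) $7.62: taxable services, buyer-exempt → 0% → $0.00
Extension cord $18.50: all other goods → 9.5% → $1.7575
Bar stool $108.19: furniture → 6% → $6.4914
Plush bear $33.88: toys, buyer-exempt → 0% → $0.00
Subtotal = $168.19; unrounded tax = $8.2489 → $8.25; total due = $176.44

$176.44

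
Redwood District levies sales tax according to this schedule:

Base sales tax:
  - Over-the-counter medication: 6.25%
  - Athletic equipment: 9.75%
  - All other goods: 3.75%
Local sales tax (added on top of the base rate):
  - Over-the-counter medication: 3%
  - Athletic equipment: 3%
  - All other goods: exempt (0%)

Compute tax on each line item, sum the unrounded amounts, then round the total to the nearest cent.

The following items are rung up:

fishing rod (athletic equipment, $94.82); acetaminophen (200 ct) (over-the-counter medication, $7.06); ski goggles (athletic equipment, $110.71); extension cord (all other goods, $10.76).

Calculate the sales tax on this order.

Fishing rod $94.82: athletic equipment → 9.75% + 3% local = 12.75% → $12.08955
Acetaminophen (200 ct) $7.06: over-the-counter medication → 6.25% + 3% local = 9.25% → $0.65305
Ski goggles $110.71: athletic equipment → 9.75% + 3% local = 12.75% → $14.115525
Extension cord $10.76: all other goods → 3.75% + 0% local = 3.75% → $0.4035
Unrounded tax sum = $27.261625 → $27.26

$27.26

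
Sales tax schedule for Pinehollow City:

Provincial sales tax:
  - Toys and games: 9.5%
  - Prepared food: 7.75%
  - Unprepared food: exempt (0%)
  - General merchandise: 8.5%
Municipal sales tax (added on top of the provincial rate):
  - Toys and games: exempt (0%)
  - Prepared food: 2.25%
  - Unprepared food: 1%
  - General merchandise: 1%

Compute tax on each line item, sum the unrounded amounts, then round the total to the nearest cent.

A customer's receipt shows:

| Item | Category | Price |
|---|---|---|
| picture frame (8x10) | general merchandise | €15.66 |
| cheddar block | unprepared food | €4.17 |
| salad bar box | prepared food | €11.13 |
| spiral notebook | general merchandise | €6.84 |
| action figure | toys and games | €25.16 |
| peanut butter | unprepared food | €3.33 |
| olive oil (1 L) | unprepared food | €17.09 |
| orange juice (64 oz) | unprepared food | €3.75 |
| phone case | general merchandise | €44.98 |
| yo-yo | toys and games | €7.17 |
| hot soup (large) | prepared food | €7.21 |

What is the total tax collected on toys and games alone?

Action figure €25.16: toys and games → 9.5% + 0% municipal = 9.5% → €2.3902
Yo-yo €7.17: toys and games → 9.5% + 0% municipal = 9.5% → €0.68115
Tax on toys and games: unrounded sum = €3.07135 → €3.07

€3.07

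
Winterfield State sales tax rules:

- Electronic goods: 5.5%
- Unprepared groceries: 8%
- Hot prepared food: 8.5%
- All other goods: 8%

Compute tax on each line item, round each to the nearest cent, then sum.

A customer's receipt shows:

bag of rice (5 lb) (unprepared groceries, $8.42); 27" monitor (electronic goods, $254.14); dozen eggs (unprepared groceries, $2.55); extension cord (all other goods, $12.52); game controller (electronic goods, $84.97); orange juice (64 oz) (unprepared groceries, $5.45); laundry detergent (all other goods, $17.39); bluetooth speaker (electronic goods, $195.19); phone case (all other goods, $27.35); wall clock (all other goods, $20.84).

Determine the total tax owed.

$36.95

Bag of rice (5 lb) $8.42: unprepared groceries → 8% → $0.67
27" monitor $254.14: electronic goods → 5.5% → $13.98
Dozen eggs $2.55: unprepared groceries → 8% → $0.20
Extension cord $12.52: all other goods → 8% → $1.00
Game controller $84.97: electronic goods → 5.5% → $4.67
Orange juice (64 oz) $5.45: unprepared groceries → 8% → $0.44
Laundry detergent $17.39: all other goods → 8% → $1.39
Bluetooth speaker $195.19: electronic goods → 5.5% → $10.74
Phone case $27.35: all other goods → 8% → $2.19
Wall clock $20.84: all other goods → 8% → $1.67
Total tax = $0.67 + $13.98 + $0.20 + $1.00 + $4.67 + $0.44 + $1.39 + $10.74 + $2.19 + $1.67 = $36.95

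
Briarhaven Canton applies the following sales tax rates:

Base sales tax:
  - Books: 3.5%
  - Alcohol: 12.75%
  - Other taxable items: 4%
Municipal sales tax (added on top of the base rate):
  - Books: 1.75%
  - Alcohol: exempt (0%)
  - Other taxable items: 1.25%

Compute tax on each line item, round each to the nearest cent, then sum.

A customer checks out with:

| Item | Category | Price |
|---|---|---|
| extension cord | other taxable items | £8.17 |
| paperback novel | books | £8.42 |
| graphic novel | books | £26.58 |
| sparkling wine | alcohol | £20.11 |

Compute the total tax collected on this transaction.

£4.83

Extension cord £8.17: other taxable items → 4% + 1.25% municipal = 5.25% → £0.43
Paperback novel £8.42: books → 3.5% + 1.75% municipal = 5.25% → £0.44
Graphic novel £26.58: books → 3.5% + 1.75% municipal = 5.25% → £1.40
Sparkling wine £20.11: alcohol → 12.75% + 0% municipal = 12.75% → £2.56
Total tax = £0.43 + £0.44 + £1.40 + £2.56 = £4.83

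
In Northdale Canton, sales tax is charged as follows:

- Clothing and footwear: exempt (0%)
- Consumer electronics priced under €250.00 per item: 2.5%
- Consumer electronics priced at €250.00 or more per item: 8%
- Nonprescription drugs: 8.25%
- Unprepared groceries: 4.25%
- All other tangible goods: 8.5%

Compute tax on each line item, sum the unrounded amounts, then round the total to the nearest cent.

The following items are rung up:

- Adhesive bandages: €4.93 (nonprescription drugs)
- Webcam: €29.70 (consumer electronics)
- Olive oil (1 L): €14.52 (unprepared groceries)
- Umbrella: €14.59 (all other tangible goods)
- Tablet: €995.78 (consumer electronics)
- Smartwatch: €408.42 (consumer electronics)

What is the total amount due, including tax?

Adhesive bandages €4.93: nonprescription drugs → 8.25% → €0.406725
Webcam €29.70: consumer electronics, under €250.00 → 2.5% → €0.7425
Olive oil (1 L) €14.52: unprepared groceries → 4.25% → €0.6171
Umbrella €14.59: all other tangible goods → 8.5% → €1.24015
Tablet €995.78: consumer electronics, €250.00 or more → 8% → €79.6624
Smartwatch €408.42: consumer electronics, €250.00 or more → 8% → €32.6736
Subtotal = €1467.94; unrounded tax = €115.342475 → €115.34; total due = €1583.28

€1583.28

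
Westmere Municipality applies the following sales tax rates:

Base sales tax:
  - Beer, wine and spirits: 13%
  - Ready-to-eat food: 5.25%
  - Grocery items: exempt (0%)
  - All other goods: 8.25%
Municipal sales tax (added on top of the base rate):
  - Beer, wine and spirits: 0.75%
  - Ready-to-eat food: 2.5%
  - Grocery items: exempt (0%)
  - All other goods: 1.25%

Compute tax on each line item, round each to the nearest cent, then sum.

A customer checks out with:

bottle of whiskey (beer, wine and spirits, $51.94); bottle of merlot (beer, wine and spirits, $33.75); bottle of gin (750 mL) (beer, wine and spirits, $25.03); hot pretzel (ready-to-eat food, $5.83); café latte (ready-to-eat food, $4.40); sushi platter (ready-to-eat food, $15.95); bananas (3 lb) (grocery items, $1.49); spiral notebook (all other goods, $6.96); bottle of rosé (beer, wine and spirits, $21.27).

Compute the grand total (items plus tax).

Bottle of whiskey $51.94: beer, wine and spirits → 13% + 0.75% municipal = 13.75% → $7.14
Bottle of merlot $33.75: beer, wine and spirits → 13% + 0.75% municipal = 13.75% → $4.64
Bottle of gin (750 mL) $25.03: beer, wine and spirits → 13% + 0.75% municipal = 13.75% → $3.44
Hot pretzel $5.83: ready-to-eat food → 5.25% + 2.5% municipal = 7.75% → $0.45
Café latte $4.40: ready-to-eat food → 5.25% + 2.5% municipal = 7.75% → $0.34
Sushi platter $15.95: ready-to-eat food → 5.25% + 2.5% municipal = 7.75% → $1.24
Bananas (3 lb) $1.49: grocery items → 0% + 0% municipal = 0% → $0.00
Spiral notebook $6.96: all other goods → 8.25% + 1.25% municipal = 9.5% → $0.66
Bottle of rosé $21.27: beer, wine and spirits → 13% + 0.75% municipal = 13.75% → $2.92
Subtotal = $166.62; tax = $20.83; total due = $187.45

$187.45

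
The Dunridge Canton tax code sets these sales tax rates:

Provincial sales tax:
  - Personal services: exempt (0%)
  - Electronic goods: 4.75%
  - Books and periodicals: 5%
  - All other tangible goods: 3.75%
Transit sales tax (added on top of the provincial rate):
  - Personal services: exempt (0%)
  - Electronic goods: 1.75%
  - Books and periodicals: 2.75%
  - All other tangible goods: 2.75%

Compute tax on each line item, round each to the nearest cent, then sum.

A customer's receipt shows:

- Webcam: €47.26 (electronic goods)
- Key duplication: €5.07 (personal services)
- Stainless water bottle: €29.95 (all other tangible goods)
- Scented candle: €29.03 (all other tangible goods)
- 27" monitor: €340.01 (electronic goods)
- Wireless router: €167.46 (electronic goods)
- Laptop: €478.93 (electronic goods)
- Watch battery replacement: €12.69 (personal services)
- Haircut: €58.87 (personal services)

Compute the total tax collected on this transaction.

€71.02

Webcam €47.26: electronic goods → 4.75% + 1.75% transit = 6.5% → €3.07
Key duplication €5.07: personal services → 0% + 0% transit = 0% → €0.00
Stainless water bottle €29.95: all other tangible goods → 3.75% + 2.75% transit = 6.5% → €1.95
Scented candle €29.03: all other tangible goods → 3.75% + 2.75% transit = 6.5% → €1.89
27" monitor €340.01: electronic goods → 4.75% + 1.75% transit = 6.5% → €22.10
Wireless router €167.46: electronic goods → 4.75% + 1.75% transit = 6.5% → €10.88
Laptop €478.93: electronic goods → 4.75% + 1.75% transit = 6.5% → €31.13
Watch battery replacement €12.69: personal services → 0% + 0% transit = 0% → €0.00
Haircut €58.87: personal services → 0% + 0% transit = 0% → €0.00
Total tax = €3.07 + €1.95 + €1.89 + €22.10 + €10.88 + €31.13 = €71.02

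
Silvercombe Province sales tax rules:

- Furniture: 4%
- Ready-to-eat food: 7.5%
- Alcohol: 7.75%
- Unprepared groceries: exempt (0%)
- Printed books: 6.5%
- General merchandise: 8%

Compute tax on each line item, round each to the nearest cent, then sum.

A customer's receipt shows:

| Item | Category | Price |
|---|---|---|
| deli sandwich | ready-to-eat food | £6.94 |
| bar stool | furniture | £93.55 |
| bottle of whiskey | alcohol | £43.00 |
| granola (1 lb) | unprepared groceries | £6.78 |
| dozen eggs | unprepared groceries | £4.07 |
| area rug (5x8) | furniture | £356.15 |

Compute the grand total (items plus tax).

£532.33

Deli sandwich £6.94: ready-to-eat food → 7.5% → £0.52
Bar stool £93.55: furniture → 4% → £3.74
Bottle of whiskey £43.00: alcohol → 7.75% → £3.33
Granola (1 lb) £6.78: unprepared groceries → 0% → £0.00
Dozen eggs £4.07: unprepared groceries → 0% → £0.00
Area rug (5x8) £356.15: furniture → 4% → £14.25
Subtotal = £510.49; tax = £21.84; total due = £532.33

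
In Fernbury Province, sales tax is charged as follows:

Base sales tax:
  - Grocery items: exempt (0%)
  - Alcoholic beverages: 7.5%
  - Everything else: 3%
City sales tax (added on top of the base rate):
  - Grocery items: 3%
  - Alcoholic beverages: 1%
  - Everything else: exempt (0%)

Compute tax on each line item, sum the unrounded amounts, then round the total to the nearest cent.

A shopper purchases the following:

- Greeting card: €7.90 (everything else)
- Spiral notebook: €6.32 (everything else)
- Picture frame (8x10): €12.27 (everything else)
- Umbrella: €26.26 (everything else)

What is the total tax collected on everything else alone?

€1.58

Greeting card €7.90: everything else → 3% + 0% city = 3% → €0.237
Spiral notebook €6.32: everything else → 3% + 0% city = 3% → €0.1896
Picture frame (8x10) €12.27: everything else → 3% + 0% city = 3% → €0.3681
Umbrella €26.26: everything else → 3% + 0% city = 3% → €0.7878
Tax on everything else: unrounded sum = €1.5825 → €1.58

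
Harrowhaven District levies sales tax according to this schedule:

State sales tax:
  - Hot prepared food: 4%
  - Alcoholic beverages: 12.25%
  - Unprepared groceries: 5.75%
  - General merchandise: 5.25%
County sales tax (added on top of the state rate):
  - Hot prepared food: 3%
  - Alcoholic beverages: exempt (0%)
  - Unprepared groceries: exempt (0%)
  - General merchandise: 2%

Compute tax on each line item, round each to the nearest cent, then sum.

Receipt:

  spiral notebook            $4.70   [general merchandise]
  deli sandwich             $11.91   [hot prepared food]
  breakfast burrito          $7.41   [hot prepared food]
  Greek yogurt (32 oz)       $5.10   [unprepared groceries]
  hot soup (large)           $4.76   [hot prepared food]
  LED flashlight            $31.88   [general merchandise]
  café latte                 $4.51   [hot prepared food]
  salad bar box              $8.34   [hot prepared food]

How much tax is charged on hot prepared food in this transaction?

Deli sandwich $11.91: hot prepared food → 4% + 3% county = 7% → $0.83
Breakfast burrito $7.41: hot prepared food → 4% + 3% county = 7% → $0.52
Hot soup (large) $4.76: hot prepared food → 4% + 3% county = 7% → $0.33
Café latte $4.51: hot prepared food → 4% + 3% county = 7% → $0.32
Salad bar box $8.34: hot prepared food → 4% + 3% county = 7% → $0.58
Tax on hot prepared food = $0.83 + $0.52 + $0.33 + $0.32 + $0.58 = $2.58

$2.58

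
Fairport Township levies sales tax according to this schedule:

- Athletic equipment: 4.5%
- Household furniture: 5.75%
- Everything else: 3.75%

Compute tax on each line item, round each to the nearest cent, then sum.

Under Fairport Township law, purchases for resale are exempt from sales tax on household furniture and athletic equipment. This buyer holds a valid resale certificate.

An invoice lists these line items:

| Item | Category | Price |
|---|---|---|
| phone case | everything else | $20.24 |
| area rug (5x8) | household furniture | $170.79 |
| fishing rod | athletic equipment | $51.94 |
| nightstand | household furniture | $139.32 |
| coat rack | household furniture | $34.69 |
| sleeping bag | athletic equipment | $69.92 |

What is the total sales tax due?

Phone case $20.24: everything else → 3.75% → $0.76
Area rug (5x8) $170.79: household furniture, buyer-exempt → 0% → $0.00
Fishing rod $51.94: athletic equipment, buyer-exempt → 0% → $0.00
Nightstand $139.32: household furniture, buyer-exempt → 0% → $0.00
Coat rack $34.69: household furniture, buyer-exempt → 0% → $0.00
Sleeping bag $69.92: athletic equipment, buyer-exempt → 0% → $0.00
Total tax = $0.76

$0.76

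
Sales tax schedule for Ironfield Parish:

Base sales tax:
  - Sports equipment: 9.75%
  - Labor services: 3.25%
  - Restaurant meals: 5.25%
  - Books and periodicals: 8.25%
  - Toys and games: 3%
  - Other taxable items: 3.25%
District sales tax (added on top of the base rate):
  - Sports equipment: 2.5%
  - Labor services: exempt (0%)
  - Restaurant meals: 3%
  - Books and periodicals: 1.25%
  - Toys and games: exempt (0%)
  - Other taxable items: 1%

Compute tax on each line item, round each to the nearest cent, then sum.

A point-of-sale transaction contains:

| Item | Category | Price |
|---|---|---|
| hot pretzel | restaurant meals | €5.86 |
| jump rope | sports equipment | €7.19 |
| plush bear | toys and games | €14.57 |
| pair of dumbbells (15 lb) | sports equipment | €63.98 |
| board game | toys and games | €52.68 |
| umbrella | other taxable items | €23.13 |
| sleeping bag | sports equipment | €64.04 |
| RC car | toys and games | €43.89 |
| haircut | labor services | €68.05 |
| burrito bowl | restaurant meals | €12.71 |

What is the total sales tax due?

€24.62

Hot pretzel €5.86: restaurant meals → 5.25% + 3% district = 8.25% → €0.48
Jump rope €7.19: sports equipment → 9.75% + 2.5% district = 12.25% → €0.88
Plush bear €14.57: toys and games → 3% + 0% district = 3% → €0.44
Pair of dumbbells (15 lb) €63.98: sports equipment → 9.75% + 2.5% district = 12.25% → €7.84
Board game €52.68: toys and games → 3% + 0% district = 3% → €1.58
Umbrella €23.13: other taxable items → 3.25% + 1% district = 4.25% → €0.98
Sleeping bag €64.04: sports equipment → 9.75% + 2.5% district = 12.25% → €7.84
RC car €43.89: toys and games → 3% + 0% district = 3% → €1.32
Haircut €68.05: labor services → 3.25% + 0% district = 3.25% → €2.21
Burrito bowl €12.71: restaurant meals → 5.25% + 3% district = 8.25% → €1.05
Total tax = €0.48 + €0.88 + €0.44 + €7.84 + €1.58 + €0.98 + €7.84 + €1.32 + €2.21 + €1.05 = €24.62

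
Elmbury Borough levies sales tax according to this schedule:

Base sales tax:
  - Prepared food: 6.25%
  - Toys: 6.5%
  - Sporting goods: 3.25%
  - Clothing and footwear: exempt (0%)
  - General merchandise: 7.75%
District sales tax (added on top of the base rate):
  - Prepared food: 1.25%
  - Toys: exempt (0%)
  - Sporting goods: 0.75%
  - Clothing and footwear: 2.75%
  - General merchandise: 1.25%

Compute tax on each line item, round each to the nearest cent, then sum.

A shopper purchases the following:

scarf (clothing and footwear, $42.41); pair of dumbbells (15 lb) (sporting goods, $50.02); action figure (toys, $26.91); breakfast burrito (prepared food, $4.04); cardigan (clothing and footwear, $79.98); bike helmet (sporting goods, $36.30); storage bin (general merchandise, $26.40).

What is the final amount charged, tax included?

$277.31

Scarf $42.41: clothing and footwear → 0% + 2.75% district = 2.75% → $1.17
Pair of dumbbells (15 lb) $50.02: sporting goods → 3.25% + 0.75% district = 4% → $2.00
Action figure $26.91: toys → 6.5% + 0% district = 6.5% → $1.75
Breakfast burrito $4.04: prepared food → 6.25% + 1.25% district = 7.5% → $0.30
Cardigan $79.98: clothing and footwear → 0% + 2.75% district = 2.75% → $2.20
Bike helmet $36.30: sporting goods → 3.25% + 0.75% district = 4% → $1.45
Storage bin $26.40: general merchandise → 7.75% + 1.25% district = 9% → $2.38
Subtotal = $266.06; tax = $11.25; total due = $277.31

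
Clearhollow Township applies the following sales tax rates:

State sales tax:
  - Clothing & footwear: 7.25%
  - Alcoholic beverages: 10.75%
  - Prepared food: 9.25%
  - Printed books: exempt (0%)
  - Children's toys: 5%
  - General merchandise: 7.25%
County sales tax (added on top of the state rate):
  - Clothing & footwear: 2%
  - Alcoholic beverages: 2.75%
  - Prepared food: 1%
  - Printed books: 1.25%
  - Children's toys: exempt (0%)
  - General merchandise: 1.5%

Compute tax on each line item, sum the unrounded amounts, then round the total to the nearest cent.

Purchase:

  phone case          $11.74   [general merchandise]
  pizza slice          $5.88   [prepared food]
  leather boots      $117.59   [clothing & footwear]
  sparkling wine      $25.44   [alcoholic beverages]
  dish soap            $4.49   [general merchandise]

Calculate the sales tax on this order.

$16.33

Phone case $11.74: general merchandise → 7.25% + 1.5% county = 8.75% → $1.02725
Pizza slice $5.88: prepared food → 9.25% + 1% county = 10.25% → $0.6027
Leather boots $117.59: clothing & footwear → 7.25% + 2% county = 9.25% → $10.877075
Sparkling wine $25.44: alcoholic beverages → 10.75% + 2.75% county = 13.5% → $3.4344
Dish soap $4.49: general merchandise → 7.25% + 1.5% county = 8.75% → $0.392875
Unrounded tax sum = $16.3343 → $16.33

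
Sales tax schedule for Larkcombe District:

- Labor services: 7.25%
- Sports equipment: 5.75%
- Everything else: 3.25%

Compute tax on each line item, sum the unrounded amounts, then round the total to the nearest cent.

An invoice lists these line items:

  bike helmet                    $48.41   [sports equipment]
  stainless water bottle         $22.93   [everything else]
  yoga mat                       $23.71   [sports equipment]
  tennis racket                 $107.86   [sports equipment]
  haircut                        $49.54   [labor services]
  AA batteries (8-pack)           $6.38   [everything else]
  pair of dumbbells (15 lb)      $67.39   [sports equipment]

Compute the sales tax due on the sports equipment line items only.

Bike helmet $48.41: sports equipment → 5.75% → $2.783575
Yoga mat $23.71: sports equipment → 5.75% → $1.363325
Tennis racket $107.86: sports equipment → 5.75% → $6.20195
Pair of dumbbells (15 lb) $67.39: sports equipment → 5.75% → $3.874925
Tax on sports equipment: unrounded sum = $14.223775 → $14.22

$14.22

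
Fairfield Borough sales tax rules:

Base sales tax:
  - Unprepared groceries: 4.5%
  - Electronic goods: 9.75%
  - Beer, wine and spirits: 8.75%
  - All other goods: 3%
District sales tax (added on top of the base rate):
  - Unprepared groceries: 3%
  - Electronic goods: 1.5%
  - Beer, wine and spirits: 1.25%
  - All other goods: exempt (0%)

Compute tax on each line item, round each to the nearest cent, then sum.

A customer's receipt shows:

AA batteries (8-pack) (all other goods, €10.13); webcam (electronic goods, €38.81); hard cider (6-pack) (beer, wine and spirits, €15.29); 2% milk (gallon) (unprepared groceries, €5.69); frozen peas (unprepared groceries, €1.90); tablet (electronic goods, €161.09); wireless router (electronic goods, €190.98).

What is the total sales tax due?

€46.38

AA batteries (8-pack) €10.13: all other goods → 3% + 0% district = 3% → €0.30
Webcam €38.81: electronic goods → 9.75% + 1.5% district = 11.25% → €4.37
Hard cider (6-pack) €15.29: beer, wine and spirits → 8.75% + 1.25% district = 10% → €1.53
2% milk (gallon) €5.69: unprepared groceries → 4.5% + 3% district = 7.5% → €0.43
Frozen peas €1.90: unprepared groceries → 4.5% + 3% district = 7.5% → €0.14
Tablet €161.09: electronic goods → 9.75% + 1.5% district = 11.25% → €18.12
Wireless router €190.98: electronic goods → 9.75% + 1.5% district = 11.25% → €21.49
Total tax = €0.30 + €4.37 + €1.53 + €0.43 + €0.14 + €18.12 + €21.49 = €46.38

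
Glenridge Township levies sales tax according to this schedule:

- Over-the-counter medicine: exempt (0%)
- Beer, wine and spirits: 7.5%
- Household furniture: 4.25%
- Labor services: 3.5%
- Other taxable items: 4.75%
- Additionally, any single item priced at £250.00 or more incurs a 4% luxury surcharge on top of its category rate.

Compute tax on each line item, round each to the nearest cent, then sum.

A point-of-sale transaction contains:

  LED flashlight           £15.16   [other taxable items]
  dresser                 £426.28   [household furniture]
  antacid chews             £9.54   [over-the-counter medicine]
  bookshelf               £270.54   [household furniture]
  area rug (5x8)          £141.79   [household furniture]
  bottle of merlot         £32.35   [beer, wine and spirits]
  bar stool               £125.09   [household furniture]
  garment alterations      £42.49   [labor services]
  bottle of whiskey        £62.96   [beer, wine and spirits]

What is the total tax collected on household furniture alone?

Dresser £426.28: household furniture → 4.25% + 4% surcharge = 8.25% → £35.17
Bookshelf £270.54: household furniture → 4.25% + 4% surcharge = 8.25% → £22.32
Area rug (5x8) £141.79: household furniture → 4.25% → £6.03
Bar stool £125.09: household furniture → 4.25% → £5.32
Tax on household furniture = £35.17 + £22.32 + £6.03 + £5.32 = £68.84

£68.84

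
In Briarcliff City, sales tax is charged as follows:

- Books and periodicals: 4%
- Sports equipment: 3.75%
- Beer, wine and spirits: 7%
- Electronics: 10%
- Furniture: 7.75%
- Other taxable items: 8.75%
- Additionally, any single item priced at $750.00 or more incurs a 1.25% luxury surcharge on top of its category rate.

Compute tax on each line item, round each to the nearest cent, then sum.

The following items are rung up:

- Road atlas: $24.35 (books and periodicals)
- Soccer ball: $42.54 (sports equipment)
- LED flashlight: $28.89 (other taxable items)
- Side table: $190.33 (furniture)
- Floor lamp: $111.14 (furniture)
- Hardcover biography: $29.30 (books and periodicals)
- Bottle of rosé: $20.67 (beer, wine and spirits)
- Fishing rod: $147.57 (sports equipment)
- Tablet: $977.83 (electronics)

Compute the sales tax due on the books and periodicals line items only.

$2.14

Road atlas $24.35: books and periodicals → 4% → $0.97
Hardcover biography $29.30: books and periodicals → 4% → $1.17
Tax on books and periodicals = $0.97 + $1.17 = $2.14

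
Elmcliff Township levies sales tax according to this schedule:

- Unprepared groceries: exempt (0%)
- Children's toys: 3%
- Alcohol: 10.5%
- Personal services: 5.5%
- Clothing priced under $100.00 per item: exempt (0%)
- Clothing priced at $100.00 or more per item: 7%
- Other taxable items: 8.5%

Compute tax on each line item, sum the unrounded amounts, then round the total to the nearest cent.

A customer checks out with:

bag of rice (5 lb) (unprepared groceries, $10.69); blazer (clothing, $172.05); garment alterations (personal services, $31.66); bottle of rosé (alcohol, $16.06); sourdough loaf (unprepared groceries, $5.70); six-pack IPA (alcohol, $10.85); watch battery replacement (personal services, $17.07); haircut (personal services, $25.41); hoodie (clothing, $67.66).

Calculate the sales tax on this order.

$18.95

Bag of rice (5 lb) $10.69: unprepared groceries → 0% → $0.00
Blazer $172.05: clothing, $100.00 or more → 7% → $12.0435
Garment alterations $31.66: personal services → 5.5% → $1.7413
Bottle of rosé $16.06: alcohol → 10.5% → $1.6863
Sourdough loaf $5.70: unprepared groceries → 0% → $0.00
Six-pack IPA $10.85: alcohol → 10.5% → $1.13925
Watch battery replacement $17.07: personal services → 5.5% → $0.93885
Haircut $25.41: personal services → 5.5% → $1.39755
Hoodie $67.66: clothing, under $100.00 → 0% → $0.00
Unrounded tax sum = $18.94675 → $18.95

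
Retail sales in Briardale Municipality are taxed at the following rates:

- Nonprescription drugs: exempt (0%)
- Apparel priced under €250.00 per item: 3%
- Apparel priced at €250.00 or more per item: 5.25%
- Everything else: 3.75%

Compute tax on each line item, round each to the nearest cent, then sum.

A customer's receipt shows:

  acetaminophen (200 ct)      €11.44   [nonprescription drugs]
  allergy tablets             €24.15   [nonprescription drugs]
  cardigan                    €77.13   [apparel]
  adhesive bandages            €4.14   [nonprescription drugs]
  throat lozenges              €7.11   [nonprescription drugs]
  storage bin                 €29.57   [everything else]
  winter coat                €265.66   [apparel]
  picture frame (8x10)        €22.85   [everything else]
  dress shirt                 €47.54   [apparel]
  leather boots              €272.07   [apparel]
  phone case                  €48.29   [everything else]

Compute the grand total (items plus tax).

Acetaminophen (200 ct) €11.44: nonprescription drugs → 0% → €0.00
Allergy tablets €24.15: nonprescription drugs → 0% → €0.00
Cardigan €77.13: apparel, under €250.00 → 3% → €2.31
Adhesive bandages €4.14: nonprescription drugs → 0% → €0.00
Throat lozenges €7.11: nonprescription drugs → 0% → €0.00
Storage bin €29.57: everything else → 3.75% → €1.11
Winter coat €265.66: apparel, €250.00 or more → 5.25% → €13.95
Picture frame (8x10) €22.85: everything else → 3.75% → €0.86
Dress shirt €47.54: apparel, under €250.00 → 3% → €1.43
Leather boots €272.07: apparel, €250.00 or more → 5.25% → €14.28
Phone case €48.29: everything else → 3.75% → €1.81
Subtotal = €809.95; tax = €35.75; total due = €845.70

€845.70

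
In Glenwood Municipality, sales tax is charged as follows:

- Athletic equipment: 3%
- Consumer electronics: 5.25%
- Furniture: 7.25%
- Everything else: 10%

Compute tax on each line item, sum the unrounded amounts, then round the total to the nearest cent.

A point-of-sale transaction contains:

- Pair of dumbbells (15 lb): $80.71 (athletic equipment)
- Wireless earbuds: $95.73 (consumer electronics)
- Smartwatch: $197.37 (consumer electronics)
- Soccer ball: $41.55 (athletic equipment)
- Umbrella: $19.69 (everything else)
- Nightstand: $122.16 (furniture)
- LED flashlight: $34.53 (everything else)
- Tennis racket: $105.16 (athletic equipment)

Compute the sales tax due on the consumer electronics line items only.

$15.39

Wireless earbuds $95.73: consumer electronics → 5.25% → $5.025825
Smartwatch $197.37: consumer electronics → 5.25% → $10.361925
Tax on consumer electronics: unrounded sum = $15.38775 → $15.39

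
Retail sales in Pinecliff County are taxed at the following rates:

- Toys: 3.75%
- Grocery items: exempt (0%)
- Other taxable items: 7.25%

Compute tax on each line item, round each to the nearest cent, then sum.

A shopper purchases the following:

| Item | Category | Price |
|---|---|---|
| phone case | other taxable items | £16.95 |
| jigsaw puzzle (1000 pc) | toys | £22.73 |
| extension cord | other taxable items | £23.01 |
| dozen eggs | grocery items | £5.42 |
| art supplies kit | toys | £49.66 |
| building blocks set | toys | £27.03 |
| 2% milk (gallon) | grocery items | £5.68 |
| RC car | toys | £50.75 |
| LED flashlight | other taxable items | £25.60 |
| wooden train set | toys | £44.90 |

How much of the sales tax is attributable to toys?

Jigsaw puzzle (1000 pc) £22.73: toys → 3.75% → £0.85
Art supplies kit £49.66: toys → 3.75% → £1.86
Building blocks set £27.03: toys → 3.75% → £1.01
RC car £50.75: toys → 3.75% → £1.90
Wooden train set £44.90: toys → 3.75% → £1.68
Tax on toys = £0.85 + £1.86 + £1.01 + £1.90 + £1.68 = £7.30

£7.30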